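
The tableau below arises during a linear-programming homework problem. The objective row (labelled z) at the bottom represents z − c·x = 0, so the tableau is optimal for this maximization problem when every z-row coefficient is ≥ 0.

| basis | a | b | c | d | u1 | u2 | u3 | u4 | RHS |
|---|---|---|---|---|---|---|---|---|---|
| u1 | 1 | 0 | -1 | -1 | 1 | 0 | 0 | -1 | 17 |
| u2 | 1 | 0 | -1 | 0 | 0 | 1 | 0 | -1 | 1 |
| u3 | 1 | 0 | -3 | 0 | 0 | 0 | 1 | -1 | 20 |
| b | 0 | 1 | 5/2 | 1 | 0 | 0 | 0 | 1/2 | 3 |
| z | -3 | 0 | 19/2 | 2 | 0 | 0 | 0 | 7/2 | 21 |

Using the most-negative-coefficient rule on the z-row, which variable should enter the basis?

a

Negative z-row entries: a: -3.
The most negative is -3 in column a, so a enters.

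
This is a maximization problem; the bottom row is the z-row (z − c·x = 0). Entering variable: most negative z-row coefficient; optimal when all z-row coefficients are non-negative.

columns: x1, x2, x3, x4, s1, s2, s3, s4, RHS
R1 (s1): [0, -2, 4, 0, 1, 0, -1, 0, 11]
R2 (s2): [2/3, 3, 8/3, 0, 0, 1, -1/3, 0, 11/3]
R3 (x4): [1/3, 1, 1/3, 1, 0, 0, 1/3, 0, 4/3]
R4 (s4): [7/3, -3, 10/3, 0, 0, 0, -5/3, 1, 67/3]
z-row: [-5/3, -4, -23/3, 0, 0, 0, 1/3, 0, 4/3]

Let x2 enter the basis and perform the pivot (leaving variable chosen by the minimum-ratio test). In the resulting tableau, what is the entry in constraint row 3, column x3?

-5/9

Ratio test on column x2 — row 1: entry -2 ≤ 0; row 2: (11/3)/3 = 11/9; row 3: (4/3)/1 = 4/3; row 4: entry -3 ≤ 0. Minimum is 11/9 at row 2 (s2 leaves); pivot element 3.
Divide row 2 by 3; eliminate column x2 from the other rows.
Row 3 update in column x3: 1/3 − 1·(8/9) = -5/9.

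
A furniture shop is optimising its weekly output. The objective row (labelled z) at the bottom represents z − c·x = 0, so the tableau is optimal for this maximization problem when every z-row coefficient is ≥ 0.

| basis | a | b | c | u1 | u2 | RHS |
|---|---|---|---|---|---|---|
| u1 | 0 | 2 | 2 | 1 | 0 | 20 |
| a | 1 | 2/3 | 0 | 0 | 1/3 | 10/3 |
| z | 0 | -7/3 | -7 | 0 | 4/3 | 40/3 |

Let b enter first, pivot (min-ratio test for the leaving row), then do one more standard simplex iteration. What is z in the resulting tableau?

60

Ratio test on column b — row 1: 20/2 = 10; row 2: (10/3)/(2/3) = 5. Minimum is 5 at row 2 (a leaves); pivot element 2/3.
Pivot on row 2; the z-row RHS becomes 40/3 − (-7/3)·5 = 25.
Next entering variable (most negative z-row entry -7): c.
Ratio test on column c — row 1: 10/2 = 5; row 2: entry 0 ≤ 0. Minimum is 5 at row 1 (u1 leaves); pivot element 2.
After the second pivot the z-row RHS is 25 − (-7)·5 = 60.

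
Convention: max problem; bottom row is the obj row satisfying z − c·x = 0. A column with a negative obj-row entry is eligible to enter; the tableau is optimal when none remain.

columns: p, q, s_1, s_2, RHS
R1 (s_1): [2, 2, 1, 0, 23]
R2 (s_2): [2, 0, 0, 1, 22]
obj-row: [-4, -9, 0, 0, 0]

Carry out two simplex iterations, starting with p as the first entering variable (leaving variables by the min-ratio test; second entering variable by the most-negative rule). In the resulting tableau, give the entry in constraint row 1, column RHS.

1/2

Ratio test on column p — row 1: 23/2 = 23/2; row 2: 22/2 = 11. Minimum is 11 at row 2 (s_2 leaves); pivot element 2.
Divide row 2 by 2; eliminate column p from the other rows.
Second iteration: most negative obj-row entry is -9 in column q, so q enters.
Ratio test on column q — row 1: 1/2 = 1/2; row 2: entry 0 ≤ 0. Minimum is 1/2 at row 1 (s_1 leaves); pivot element 2.
Divide row 1 by 2; eliminate column q from the other rows.
After both pivots, the entry at constraint row 1, column RHS is 1/2.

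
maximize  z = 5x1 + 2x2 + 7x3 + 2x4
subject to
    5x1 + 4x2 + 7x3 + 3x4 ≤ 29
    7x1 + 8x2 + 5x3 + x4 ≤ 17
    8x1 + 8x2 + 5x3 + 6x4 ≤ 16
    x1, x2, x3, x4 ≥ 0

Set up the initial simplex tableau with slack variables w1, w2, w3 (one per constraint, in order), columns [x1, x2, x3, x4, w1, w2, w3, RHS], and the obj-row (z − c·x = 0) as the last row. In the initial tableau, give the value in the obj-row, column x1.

The obj-row carries the negated objective coefficients: the x1 entry is -5.

-5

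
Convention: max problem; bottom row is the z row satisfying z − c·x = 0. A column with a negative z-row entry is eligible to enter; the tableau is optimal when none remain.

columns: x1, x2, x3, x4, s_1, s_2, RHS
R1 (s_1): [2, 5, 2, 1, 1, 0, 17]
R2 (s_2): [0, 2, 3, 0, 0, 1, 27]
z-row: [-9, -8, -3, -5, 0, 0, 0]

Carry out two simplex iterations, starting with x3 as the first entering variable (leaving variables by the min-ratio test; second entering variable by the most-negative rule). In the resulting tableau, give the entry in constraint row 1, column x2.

Ratio test on column x3 — row 1: 17/2 = 17/2; row 2: 27/3 = 9. Minimum is 17/2 at row 1 (s_1 leaves); pivot element 2.
Divide row 1 by 2; eliminate column x3 from the other rows.
Second iteration: most negative z-row entry is -6 in column x1, so x1 enters.
Ratio test on column x1 — row 1: (17/2)/1 = 17/2; row 2: entry -3 ≤ 0. Minimum is 17/2 at row 1 (x3 leaves); pivot element 1.
Divide row 1 by 1; eliminate column x1 from the other rows.
After both pivots, the entry at constraint row 1, column x2 is 5/2.

5/2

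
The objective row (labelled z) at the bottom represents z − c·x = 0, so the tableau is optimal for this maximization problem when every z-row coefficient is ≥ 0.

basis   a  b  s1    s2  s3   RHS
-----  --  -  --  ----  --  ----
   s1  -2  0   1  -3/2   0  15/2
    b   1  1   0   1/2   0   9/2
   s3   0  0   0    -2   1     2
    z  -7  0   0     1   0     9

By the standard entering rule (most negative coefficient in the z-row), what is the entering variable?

Negative z-row entries: a: -7.
The most negative is -7 in column a, so a enters.

a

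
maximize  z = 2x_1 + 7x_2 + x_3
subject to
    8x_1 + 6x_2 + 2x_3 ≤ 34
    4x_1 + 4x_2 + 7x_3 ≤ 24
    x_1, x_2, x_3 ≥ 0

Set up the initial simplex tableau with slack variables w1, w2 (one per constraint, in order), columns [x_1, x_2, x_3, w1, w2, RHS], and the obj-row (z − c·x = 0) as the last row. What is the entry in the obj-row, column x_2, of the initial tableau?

-7

The obj-row carries the negated objective coefficients: the x_2 entry is -7.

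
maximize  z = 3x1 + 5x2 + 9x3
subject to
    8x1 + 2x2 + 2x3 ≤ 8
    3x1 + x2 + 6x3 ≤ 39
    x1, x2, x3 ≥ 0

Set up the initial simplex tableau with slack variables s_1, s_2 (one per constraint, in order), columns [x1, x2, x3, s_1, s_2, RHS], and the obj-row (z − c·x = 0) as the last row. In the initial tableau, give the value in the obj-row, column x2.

The obj-row carries the negated objective coefficients: the x2 entry is -5.

-5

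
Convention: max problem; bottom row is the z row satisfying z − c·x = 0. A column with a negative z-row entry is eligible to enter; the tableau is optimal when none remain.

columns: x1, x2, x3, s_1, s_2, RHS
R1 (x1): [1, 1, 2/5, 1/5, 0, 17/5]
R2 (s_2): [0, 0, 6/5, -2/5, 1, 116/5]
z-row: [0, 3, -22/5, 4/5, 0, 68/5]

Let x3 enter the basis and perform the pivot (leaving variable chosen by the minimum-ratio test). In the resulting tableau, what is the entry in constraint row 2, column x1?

-3

Ratio test on column x3 — row 1: (17/5)/(2/5) = 17/2; row 2: (116/5)/(6/5) = 58/3. Minimum is 17/2 at row 1 (x1 leaves); pivot element 2/5.
Divide row 1 by 2/5; eliminate column x3 from the other rows.
Row 2 update in column x1: 0 − (6/5)·(5/2) = -3.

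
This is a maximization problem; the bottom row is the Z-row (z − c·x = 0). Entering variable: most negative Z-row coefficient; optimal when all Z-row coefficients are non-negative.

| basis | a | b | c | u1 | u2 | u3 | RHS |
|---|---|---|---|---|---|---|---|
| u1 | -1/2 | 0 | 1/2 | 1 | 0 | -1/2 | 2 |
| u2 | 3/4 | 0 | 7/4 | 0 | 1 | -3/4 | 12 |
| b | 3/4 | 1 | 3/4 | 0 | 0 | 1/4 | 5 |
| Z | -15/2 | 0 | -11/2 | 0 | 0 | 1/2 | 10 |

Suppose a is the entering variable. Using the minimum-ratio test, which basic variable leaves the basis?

Column a entries and ratios — u1: -1/2 ≤ 0, skip; u2: 12/(3/4) = 16; b: 5/(3/4) = 20/3.
Smallest ratio is 20/3 in the row of b, so b leaves.

b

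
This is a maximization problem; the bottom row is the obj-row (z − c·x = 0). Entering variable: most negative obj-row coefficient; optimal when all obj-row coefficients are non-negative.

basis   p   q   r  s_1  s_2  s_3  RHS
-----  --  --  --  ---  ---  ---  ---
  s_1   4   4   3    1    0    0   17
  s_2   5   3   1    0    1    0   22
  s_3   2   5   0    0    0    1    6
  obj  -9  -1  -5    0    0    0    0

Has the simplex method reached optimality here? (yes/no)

The obj-row has a negative entry -9 in column p, so it is not optimal.

no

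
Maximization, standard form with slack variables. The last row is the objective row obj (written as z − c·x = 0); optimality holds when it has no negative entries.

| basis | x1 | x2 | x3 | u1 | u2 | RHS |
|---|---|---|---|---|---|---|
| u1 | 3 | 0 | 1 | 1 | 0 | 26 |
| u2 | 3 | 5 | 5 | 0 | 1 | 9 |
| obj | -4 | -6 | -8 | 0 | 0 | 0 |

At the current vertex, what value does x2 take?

0

x2 is not in the basis, so in the current basic feasible solution x2 = 0.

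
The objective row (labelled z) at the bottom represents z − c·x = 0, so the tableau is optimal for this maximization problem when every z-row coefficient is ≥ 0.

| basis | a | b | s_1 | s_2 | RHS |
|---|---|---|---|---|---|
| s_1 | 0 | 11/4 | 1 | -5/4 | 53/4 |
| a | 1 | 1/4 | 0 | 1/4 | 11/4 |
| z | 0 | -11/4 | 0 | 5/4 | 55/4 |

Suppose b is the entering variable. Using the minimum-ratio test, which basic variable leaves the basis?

Column b entries and ratios — s_1: (53/4)/(11/4) = 53/11; a: (11/4)/(1/4) = 11.
Smallest ratio is 53/11 in the row of s_1, so s_1 leaves.

s_1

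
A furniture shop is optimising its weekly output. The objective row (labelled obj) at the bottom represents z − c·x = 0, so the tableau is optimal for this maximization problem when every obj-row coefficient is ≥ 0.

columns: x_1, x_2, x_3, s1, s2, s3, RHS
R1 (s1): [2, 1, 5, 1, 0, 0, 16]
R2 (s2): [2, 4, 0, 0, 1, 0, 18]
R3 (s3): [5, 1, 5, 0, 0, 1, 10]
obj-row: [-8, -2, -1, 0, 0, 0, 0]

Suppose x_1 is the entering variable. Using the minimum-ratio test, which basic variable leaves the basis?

Column x_1 entries and ratios — s1: 16/2 = 8; s2: 18/2 = 9; s3: 10/5 = 2.
Smallest ratio is 2 in the row of s3, so s3 leaves.

s3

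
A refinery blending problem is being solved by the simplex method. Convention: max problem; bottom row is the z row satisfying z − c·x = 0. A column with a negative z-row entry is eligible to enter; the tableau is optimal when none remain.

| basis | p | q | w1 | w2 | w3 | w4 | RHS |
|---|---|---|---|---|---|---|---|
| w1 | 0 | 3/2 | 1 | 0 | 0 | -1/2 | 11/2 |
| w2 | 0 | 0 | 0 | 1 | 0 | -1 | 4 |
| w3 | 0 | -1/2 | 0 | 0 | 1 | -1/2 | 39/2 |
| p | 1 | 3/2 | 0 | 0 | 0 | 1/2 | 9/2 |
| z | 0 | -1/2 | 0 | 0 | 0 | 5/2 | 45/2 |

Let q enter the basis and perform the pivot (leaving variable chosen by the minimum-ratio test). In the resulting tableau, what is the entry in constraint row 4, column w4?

1/3

Ratio test on column q — row 1: (11/2)/(3/2) = 11/3; row 2: entry 0 ≤ 0; row 3: entry -1/2 ≤ 0; row 4: (9/2)/(3/2) = 3. Minimum is 3 at row 4 (p leaves); pivot element 3/2.
Divide row 4 by 3/2; eliminate column q from the other rows.
In the new row 4, the w4 entry is the old entry divided by the pivot: (1/2)/(3/2) = 1/3.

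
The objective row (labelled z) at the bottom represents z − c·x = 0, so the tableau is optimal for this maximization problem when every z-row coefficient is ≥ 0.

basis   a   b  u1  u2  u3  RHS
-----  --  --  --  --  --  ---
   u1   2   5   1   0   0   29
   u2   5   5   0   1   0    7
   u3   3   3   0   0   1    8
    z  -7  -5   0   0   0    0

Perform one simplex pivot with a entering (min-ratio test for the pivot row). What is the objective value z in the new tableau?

Ratio test on column a — row 1: 29/2 = 29/2; row 2: 7/5 = 7/5; row 3: 8/3 = 8/3. Minimum is 7/5 at row 2 (u2 leaves); pivot element 5.
Pivot on row 2; the z-row RHS becomes 0 − (-7)·(7/5) = 49/5.

49/5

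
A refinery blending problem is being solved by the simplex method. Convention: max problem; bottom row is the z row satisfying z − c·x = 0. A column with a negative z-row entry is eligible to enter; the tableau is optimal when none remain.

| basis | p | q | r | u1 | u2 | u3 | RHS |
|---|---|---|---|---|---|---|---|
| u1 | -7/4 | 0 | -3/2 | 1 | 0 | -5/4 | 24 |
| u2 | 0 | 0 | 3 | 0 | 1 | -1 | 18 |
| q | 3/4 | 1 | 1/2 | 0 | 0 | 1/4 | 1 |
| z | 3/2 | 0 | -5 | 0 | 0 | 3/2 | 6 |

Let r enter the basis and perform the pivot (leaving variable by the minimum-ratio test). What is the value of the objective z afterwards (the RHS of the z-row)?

16

Ratio test on column r — row 1: entry -3/2 ≤ 0; row 2: 18/3 = 6; row 3: 1/(1/2) = 2. Minimum is 2 at row 3 (q leaves); pivot element 1/2.
Pivot on row 3; the z-row RHS becomes 6 − (-5)·2 = 16.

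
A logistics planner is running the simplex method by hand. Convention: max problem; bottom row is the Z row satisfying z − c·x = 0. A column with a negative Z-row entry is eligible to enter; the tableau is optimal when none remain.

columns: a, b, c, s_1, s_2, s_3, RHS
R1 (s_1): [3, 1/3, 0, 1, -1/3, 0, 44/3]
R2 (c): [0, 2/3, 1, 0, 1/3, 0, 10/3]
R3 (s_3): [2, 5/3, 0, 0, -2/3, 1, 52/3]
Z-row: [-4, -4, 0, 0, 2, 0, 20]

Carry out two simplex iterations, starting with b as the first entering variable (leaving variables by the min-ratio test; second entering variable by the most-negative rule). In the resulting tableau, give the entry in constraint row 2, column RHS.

5

Ratio test on column b — row 1: (44/3)/(1/3) = 44; row 2: (10/3)/(2/3) = 5; row 3: (52/3)/(5/3) = 52/5. Minimum is 5 at row 2 (c leaves); pivot element 2/3.
Divide row 2 by 2/3; eliminate column b from the other rows.
Second iteration: most negative Z-row entry is -4 in column a, so a enters.
Ratio test on column a — row 1: 13/3 = 13/3; row 2: entry 0 ≤ 0; row 3: 9/2 = 9/2. Minimum is 13/3 at row 1 (s_1 leaves); pivot element 3.
Divide row 1 by 3; eliminate column a from the other rows.
After both pivots, the entry at constraint row 2, column RHS is 5.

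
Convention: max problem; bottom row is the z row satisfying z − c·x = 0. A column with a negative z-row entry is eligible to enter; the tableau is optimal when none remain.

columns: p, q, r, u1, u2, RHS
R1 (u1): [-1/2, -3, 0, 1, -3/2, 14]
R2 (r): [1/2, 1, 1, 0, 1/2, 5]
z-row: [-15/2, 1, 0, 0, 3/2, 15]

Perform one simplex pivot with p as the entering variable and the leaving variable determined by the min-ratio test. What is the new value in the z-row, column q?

Ratio test on column p — row 1: entry -1/2 ≤ 0; row 2: 5/(1/2) = 10. Minimum is 10 at row 2 (r leaves); pivot element 1/2.
Divide row 2 by 1/2; eliminate column p from the other rows.
z-row update in column q: 1 − (-15/2)·2 = 16.

16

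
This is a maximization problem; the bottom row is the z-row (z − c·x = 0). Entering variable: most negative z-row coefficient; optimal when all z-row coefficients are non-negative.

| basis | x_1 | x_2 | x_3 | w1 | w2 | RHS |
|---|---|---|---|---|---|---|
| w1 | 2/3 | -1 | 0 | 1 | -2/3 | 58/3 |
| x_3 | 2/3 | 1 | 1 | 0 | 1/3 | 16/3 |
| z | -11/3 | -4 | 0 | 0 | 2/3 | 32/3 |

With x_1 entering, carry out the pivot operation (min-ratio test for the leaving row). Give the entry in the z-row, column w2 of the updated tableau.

5/2

Ratio test on column x_1 — row 1: (58/3)/(2/3) = 29; row 2: (16/3)/(2/3) = 8. Minimum is 8 at row 2 (x_3 leaves); pivot element 2/3.
Divide row 2 by 2/3; eliminate column x_1 from the other rows.
z-row update in column w2: 2/3 − (-11/3)·(1/2) = 5/2.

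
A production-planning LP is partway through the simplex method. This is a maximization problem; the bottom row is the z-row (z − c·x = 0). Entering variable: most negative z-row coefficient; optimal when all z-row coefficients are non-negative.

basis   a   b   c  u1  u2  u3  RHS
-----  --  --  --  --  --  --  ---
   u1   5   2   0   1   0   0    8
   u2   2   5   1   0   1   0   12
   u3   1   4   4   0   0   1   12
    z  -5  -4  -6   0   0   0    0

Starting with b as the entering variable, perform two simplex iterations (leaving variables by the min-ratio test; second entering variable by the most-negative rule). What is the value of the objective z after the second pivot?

Ratio test on column b — row 1: 8/2 = 4; row 2: 12/5 = 12/5; row 3: 12/4 = 3. Minimum is 12/5 at row 2 (u2 leaves); pivot element 5.
Pivot on row 2; the z-row RHS becomes 0 − (-4)·(12/5) = 48/5.
Next entering variable (most negative z-row entry -26/5): c.
Ratio test on column c — row 1: entry -2/5 ≤ 0; row 2: (12/5)/(1/5) = 12; row 3: (12/5)/(16/5) = 3/4. Minimum is 3/4 at row 3 (u3 leaves); pivot element 16/5.
After the second pivot the z-row RHS is 48/5 − (-26/5)·(3/4) = 27/2.

27/2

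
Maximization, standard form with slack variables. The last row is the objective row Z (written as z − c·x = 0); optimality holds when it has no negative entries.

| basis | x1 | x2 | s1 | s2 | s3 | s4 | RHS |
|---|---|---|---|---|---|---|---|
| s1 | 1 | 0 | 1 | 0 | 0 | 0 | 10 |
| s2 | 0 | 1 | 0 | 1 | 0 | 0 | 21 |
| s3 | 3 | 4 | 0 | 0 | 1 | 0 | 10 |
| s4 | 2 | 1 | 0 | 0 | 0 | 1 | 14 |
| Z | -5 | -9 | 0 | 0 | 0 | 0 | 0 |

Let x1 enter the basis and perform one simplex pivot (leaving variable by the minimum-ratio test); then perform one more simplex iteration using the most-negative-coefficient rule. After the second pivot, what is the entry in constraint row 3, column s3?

Ratio test on column x1 — row 1: 10/1 = 10; row 2: entry 0 ≤ 0; row 3: 10/3 = 10/3; row 4: 14/2 = 7. Minimum is 10/3 at row 3 (s3 leaves); pivot element 3.
Divide row 3 by 3; eliminate column x1 from the other rows.
Second iteration: most negative Z-row entry is -7/3 in column x2, so x2 enters.
Ratio test on column x2 — row 1: entry -4/3 ≤ 0; row 2: 21/1 = 21; row 3: (10/3)/(4/3) = 5/2; row 4: entry -5/3 ≤ 0. Minimum is 5/2 at row 3 (x1 leaves); pivot element 4/3.
Divide row 3 by 4/3; eliminate column x2 from the other rows.
After both pivots, the entry at constraint row 3, column s3 is 1/4.

1/4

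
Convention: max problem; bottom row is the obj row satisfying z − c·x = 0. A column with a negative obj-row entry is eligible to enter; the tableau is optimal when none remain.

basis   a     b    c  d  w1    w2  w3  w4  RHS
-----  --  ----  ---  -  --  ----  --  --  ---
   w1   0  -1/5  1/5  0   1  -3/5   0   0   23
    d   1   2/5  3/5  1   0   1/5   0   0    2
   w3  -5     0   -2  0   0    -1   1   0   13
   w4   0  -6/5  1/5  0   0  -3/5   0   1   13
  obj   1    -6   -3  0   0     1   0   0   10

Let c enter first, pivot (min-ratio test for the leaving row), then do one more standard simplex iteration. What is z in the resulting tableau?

40

Ratio test on column c — row 1: 23/(1/5) = 115; row 2: 2/(3/5) = 10/3; row 3: entry -2 ≤ 0; row 4: 13/(1/5) = 65. Minimum is 10/3 at row 2 (d leaves); pivot element 3/5.
Pivot on row 2; the obj-row RHS becomes 10 − (-3)·(10/3) = 20.
Next entering variable (most negative obj-row entry -4): b.
Ratio test on column b — row 1: entry -1/3 ≤ 0; row 2: (10/3)/(2/3) = 5; row 3: (59/3)/(4/3) = 59/4; row 4: entry -4/3 ≤ 0. Minimum is 5 at row 2 (c leaves); pivot element 2/3.
After the second pivot the obj-row RHS is 20 − (-4)·5 = 40.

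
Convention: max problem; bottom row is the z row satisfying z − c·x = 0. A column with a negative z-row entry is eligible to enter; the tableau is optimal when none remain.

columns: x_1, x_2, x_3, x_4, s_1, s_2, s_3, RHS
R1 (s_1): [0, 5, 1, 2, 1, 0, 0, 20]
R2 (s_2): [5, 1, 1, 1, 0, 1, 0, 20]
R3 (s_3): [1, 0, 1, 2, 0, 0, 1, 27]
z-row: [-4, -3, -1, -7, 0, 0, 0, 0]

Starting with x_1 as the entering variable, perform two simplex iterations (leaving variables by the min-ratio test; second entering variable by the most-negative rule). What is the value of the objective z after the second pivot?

78

Ratio test on column x_1 — row 1: entry 0 ≤ 0; row 2: 20/5 = 4; row 3: 27/1 = 27. Minimum is 4 at row 2 (s_2 leaves); pivot element 5.
Pivot on row 2; the z-row RHS becomes 0 − (-4)·4 = 16.
Next entering variable (most negative z-row entry -31/5): x_4.
Ratio test on column x_4 — row 1: 20/2 = 10; row 2: 4/(1/5) = 20; row 3: 23/(9/5) = 115/9. Minimum is 10 at row 1 (s_1 leaves); pivot element 2.
After the second pivot the z-row RHS is 16 − (-31/5)·10 = 78.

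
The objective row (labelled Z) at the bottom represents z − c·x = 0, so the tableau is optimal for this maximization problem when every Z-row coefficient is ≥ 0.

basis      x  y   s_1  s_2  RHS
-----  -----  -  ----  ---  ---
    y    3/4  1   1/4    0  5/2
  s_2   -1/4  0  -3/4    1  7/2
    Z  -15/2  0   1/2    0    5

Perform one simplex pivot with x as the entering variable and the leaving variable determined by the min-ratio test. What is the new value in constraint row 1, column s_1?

Ratio test on column x — row 1: (5/2)/(3/4) = 10/3; row 2: entry -1/4 ≤ 0. Minimum is 10/3 at row 1 (y leaves); pivot element 3/4.
Divide row 1 by 3/4; eliminate column x from the other rows.
In the new row 1, the s_1 entry is the old entry divided by the pivot: (1/4)/(3/4) = 1/3.

1/3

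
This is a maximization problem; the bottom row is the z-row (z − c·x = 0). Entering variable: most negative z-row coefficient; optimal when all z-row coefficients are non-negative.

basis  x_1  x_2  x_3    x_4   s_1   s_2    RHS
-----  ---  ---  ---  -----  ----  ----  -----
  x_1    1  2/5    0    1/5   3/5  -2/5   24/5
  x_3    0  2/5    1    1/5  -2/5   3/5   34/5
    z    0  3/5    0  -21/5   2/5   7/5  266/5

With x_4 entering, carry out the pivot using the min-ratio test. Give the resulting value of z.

154

Ratio test on column x_4 — row 1: (24/5)/(1/5) = 24; row 2: (34/5)/(1/5) = 34. Minimum is 24 at row 1 (x_1 leaves); pivot element 1/5.
Pivot on row 1; the z-row RHS becomes 266/5 − (-21/5)·24 = 154.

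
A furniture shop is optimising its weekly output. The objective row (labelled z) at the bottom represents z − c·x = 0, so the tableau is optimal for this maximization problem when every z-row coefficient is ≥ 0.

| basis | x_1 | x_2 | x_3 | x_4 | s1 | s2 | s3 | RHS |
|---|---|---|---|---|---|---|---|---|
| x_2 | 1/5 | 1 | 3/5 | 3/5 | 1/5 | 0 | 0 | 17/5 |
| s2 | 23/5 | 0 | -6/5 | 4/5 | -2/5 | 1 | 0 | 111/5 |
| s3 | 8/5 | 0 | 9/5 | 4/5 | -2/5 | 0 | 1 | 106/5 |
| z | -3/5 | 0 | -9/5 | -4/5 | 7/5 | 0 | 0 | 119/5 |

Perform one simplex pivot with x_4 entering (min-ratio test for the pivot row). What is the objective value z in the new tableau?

85/3

Ratio test on column x_4 — row 1: (17/5)/(3/5) = 17/3; row 2: (111/5)/(4/5) = 111/4; row 3: (106/5)/(4/5) = 53/2. Minimum is 17/3 at row 1 (x_2 leaves); pivot element 3/5.
Pivot on row 1; the z-row RHS becomes 119/5 − (-4/5)·(17/3) = 85/3.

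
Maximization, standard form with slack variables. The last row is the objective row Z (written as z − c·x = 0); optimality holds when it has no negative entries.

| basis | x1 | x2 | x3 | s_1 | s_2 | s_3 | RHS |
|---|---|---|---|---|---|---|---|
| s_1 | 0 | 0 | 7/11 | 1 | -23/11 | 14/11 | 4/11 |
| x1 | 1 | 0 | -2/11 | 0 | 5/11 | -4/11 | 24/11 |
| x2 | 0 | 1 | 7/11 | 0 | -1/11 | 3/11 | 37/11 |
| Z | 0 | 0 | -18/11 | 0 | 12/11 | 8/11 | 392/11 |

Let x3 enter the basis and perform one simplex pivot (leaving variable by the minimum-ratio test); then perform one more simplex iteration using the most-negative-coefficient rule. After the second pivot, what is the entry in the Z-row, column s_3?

13/7

Ratio test on column x3 — row 1: (4/11)/(7/11) = 4/7; row 2: entry -2/11 ≤ 0; row 3: (37/11)/(7/11) = 37/7. Minimum is 4/7 at row 1 (s_1 leaves); pivot element 7/11.
Divide row 1 by 7/11; eliminate column x3 from the other rows.
Second iteration: most negative Z-row entry is -30/7 in column s_2, so s_2 enters.
Ratio test on column s_2 — row 1: entry -23/7 ≤ 0; row 2: entry -1/7 ≤ 0; row 3: 3/2 = 3/2. Minimum is 3/2 at row 3 (x2 leaves); pivot element 2.
Divide row 3 by 2; eliminate column s_2 from the other rows.
After both pivots, the entry at the Z-row, column s_3 is 13/7.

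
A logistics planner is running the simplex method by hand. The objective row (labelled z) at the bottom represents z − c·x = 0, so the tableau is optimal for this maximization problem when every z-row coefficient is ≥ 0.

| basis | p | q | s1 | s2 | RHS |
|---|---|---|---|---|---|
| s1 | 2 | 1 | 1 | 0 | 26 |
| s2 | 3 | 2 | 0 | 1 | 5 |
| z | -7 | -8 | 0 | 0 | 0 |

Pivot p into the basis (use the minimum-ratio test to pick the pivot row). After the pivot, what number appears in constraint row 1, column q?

Ratio test on column p — row 1: 26/2 = 13; row 2: 5/3 = 5/3. Minimum is 5/3 at row 2 (s2 leaves); pivot element 3.
Divide row 2 by 3; eliminate column p from the other rows.
Row 1 update in column q: 1 − 2·(2/3) = -1/3.

-1/3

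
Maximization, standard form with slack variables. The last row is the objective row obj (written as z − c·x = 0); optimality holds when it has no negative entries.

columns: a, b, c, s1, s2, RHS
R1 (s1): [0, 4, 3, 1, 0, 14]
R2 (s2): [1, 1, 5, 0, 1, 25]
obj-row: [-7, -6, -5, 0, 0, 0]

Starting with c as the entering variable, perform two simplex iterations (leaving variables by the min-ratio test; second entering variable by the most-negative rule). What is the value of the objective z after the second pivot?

Ratio test on column c — row 1: 14/3 = 14/3; row 2: 25/5 = 5. Minimum is 14/3 at row 1 (s1 leaves); pivot element 3.
Pivot on row 1; the obj-row RHS becomes 0 − (-5)·(14/3) = 70/3.
Next entering variable (most negative obj-row entry -7): a.
Ratio test on column a — row 1: entry 0 ≤ 0; row 2: (5/3)/1 = 5/3. Minimum is 5/3 at row 2 (s2 leaves); pivot element 1.
After the second pivot the obj-row RHS is 70/3 − (-7)·(5/3) = 35.

35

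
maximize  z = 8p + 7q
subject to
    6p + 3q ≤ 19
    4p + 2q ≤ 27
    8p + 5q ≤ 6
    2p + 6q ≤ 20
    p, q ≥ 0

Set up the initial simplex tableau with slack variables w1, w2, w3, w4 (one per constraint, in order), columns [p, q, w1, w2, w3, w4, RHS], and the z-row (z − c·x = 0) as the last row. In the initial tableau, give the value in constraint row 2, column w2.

Slack w2 belongs to constraint 2; its column is the unit vector e_2, so the entry in row 2 is 1.

1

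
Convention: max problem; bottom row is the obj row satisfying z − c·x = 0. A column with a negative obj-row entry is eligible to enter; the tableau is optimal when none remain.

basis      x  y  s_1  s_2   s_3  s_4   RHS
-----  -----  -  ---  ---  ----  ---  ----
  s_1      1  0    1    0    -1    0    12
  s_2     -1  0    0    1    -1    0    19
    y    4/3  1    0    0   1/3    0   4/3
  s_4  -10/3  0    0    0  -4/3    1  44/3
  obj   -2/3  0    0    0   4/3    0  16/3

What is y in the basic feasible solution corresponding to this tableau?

y is basic (row 3); its value is the RHS of that row, 4/3.

4/3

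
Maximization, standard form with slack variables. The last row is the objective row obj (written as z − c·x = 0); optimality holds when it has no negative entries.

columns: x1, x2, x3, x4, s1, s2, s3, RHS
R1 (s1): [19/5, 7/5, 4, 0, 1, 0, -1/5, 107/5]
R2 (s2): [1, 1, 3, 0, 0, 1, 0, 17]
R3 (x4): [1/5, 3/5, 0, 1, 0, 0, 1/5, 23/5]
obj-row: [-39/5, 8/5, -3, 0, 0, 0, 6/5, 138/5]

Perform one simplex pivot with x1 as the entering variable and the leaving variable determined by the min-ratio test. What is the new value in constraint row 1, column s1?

5/19

Ratio test on column x1 — row 1: (107/5)/(19/5) = 107/19; row 2: 17/1 = 17; row 3: (23/5)/(1/5) = 23. Minimum is 107/19 at row 1 (s1 leaves); pivot element 19/5.
Divide row 1 by 19/5; eliminate column x1 from the other rows.
In the new row 1, the s1 entry is the old entry divided by the pivot: 1/(19/5) = 5/19.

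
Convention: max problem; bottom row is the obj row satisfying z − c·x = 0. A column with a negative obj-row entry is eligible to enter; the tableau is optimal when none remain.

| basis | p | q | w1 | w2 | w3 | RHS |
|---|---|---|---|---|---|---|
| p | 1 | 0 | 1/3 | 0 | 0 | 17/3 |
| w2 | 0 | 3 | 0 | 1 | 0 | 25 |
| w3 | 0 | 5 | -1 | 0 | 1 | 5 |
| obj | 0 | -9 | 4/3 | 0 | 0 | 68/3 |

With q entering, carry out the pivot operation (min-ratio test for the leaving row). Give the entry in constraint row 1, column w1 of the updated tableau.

1/3

Ratio test on column q — row 1: entry 0 ≤ 0; row 2: 25/3 = 25/3; row 3: 5/5 = 1. Minimum is 1 at row 3 (w3 leaves); pivot element 5.
Divide row 3 by 5; eliminate column q from the other rows.
Row 1 update in column w1: 1/3 − 0·(-1/5) = 1/3.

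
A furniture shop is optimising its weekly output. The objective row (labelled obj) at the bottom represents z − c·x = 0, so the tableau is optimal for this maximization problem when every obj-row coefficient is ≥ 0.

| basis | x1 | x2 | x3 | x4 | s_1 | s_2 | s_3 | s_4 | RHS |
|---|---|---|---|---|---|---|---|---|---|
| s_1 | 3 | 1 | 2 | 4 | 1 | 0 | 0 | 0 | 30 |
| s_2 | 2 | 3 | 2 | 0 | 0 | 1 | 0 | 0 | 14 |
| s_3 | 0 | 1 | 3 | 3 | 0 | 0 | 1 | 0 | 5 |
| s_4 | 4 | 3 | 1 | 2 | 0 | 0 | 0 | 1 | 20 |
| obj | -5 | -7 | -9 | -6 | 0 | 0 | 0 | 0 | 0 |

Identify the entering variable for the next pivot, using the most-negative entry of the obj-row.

Negative obj-row entries: x1: -5, x2: -7, x3: -9, x4: -6.
The most negative is -9 in column x3, so x3 enters.

x3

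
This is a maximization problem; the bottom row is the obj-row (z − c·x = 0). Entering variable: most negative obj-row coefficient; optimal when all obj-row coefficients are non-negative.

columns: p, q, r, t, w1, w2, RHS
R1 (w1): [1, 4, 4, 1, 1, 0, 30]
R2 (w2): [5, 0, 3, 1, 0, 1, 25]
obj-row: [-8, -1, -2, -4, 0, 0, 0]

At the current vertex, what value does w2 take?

25

w2 is basic (row 2); its value is the RHS of that row, 25.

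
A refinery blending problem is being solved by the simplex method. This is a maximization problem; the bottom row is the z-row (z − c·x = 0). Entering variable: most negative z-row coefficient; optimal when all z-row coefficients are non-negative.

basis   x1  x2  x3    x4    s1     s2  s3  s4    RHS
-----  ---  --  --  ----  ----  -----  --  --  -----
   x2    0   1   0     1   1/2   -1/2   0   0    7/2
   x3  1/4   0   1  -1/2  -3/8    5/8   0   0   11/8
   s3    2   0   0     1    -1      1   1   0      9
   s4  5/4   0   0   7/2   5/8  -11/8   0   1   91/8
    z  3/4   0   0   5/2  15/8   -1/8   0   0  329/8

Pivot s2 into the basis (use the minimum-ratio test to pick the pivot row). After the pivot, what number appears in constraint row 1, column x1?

1/5

Ratio test on column s2 — row 1: entry -1/2 ≤ 0; row 2: (11/8)/(5/8) = 11/5; row 3: 9/1 = 9; row 4: entry -11/8 ≤ 0. Minimum is 11/5 at row 2 (x3 leaves); pivot element 5/8.
Divide row 2 by 5/8; eliminate column s2 from the other rows.
Row 1 update in column x1: 0 − (-1/2)·(2/5) = 1/5.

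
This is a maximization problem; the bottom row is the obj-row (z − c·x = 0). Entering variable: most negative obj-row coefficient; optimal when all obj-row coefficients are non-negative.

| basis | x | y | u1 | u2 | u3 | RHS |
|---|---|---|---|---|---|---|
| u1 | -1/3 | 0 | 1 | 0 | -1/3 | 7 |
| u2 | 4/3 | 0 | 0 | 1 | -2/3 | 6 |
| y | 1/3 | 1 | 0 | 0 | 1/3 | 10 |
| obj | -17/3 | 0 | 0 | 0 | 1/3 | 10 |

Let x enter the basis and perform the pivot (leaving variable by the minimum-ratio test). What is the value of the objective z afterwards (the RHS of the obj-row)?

71/2

Ratio test on column x — row 1: entry -1/3 ≤ 0; row 2: 6/(4/3) = 9/2; row 3: 10/(1/3) = 30. Minimum is 9/2 at row 2 (u2 leaves); pivot element 4/3.
Pivot on row 2; the obj-row RHS becomes 10 − (-17/3)·(9/2) = 71/2.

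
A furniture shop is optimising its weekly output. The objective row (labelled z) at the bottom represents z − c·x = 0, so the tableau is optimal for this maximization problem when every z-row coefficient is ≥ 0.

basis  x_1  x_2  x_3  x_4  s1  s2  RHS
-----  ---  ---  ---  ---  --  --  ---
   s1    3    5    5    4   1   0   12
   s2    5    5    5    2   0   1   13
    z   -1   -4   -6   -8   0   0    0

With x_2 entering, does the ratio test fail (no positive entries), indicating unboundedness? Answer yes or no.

Column x_2 has positive entries in row(s) 1, 2, so the ratio test bounds it — not unbounded.

no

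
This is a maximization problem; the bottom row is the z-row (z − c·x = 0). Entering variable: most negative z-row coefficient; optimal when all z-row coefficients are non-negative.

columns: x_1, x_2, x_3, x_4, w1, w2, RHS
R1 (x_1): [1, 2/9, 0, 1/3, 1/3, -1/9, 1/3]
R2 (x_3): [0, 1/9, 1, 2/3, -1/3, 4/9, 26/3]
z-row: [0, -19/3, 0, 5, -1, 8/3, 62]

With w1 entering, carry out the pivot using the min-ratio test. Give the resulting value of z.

Ratio test on column w1 — row 1: (1/3)/(1/3) = 1; row 2: entry -1/3 ≤ 0. Minimum is 1 at row 1 (x_1 leaves); pivot element 1/3.
Pivot on row 1; the z-row RHS becomes 62 − (-1)·1 = 63.

63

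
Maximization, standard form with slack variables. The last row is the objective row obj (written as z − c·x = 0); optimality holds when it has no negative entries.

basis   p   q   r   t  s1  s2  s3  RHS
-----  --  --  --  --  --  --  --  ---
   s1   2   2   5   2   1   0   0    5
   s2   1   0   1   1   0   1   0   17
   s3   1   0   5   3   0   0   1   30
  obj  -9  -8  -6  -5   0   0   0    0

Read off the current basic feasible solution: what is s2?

17

s2 is basic (row 2); its value is the RHS of that row, 17.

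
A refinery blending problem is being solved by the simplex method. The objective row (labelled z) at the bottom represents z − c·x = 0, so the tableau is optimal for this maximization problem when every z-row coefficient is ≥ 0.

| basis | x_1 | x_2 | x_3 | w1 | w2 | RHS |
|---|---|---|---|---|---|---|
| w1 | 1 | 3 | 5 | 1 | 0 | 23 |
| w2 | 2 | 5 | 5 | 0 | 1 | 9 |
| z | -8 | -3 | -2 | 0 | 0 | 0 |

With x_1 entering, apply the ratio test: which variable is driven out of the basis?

w2

Column x_1 entries and ratios — w1: 23/1 = 23; w2: 9/2 = 9/2.
Smallest ratio is 9/2 in the row of w2, so w2 leaves.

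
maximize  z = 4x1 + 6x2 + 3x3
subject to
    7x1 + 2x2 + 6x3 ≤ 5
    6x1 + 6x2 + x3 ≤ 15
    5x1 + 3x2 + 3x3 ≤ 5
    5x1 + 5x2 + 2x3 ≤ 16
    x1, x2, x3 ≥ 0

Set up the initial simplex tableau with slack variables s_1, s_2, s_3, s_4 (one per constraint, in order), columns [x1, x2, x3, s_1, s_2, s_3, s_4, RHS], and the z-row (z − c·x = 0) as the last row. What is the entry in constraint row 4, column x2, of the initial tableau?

Constraint 4 has coefficient 5 on x2.

5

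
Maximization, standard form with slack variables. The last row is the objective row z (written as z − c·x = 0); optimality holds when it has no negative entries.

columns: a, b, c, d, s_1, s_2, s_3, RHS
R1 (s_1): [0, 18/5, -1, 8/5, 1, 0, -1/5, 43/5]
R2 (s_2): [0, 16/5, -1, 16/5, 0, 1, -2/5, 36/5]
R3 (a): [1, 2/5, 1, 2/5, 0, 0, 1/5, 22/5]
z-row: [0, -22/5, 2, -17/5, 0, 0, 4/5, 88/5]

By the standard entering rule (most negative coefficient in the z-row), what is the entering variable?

b

Negative z-row entries: b: -22/5, d: -17/5.
The most negative is -22/5 in column b, so b enters.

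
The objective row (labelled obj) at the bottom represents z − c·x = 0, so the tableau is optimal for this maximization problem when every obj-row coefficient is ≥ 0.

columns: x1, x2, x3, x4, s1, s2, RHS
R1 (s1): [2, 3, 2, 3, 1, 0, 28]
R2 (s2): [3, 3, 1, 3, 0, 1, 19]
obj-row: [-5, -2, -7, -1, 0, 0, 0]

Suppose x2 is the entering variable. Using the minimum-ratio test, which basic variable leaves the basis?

Column x2 entries and ratios — s1: 28/3 = 28/3; s2: 19/3 = 19/3.
Smallest ratio is 19/3 in the row of s2, so s2 leaves.

s2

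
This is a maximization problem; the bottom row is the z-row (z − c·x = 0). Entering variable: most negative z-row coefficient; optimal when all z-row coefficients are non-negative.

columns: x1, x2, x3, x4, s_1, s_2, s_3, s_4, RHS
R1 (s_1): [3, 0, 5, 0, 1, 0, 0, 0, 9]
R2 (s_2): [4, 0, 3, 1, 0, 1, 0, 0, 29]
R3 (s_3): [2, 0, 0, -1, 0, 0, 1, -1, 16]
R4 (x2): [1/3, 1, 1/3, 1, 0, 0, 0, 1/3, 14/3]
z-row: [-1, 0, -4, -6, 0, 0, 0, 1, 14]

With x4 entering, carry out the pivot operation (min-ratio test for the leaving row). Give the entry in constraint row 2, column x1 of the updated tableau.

11/3

Ratio test on column x4 — row 1: entry 0 ≤ 0; row 2: 29/1 = 29; row 3: entry -1 ≤ 0; row 4: (14/3)/1 = 14/3. Minimum is 14/3 at row 4 (x2 leaves); pivot element 1.
Divide row 4 by 1; eliminate column x4 from the other rows.
Row 2 update in column x1: 4 − 1·(1/3) = 11/3.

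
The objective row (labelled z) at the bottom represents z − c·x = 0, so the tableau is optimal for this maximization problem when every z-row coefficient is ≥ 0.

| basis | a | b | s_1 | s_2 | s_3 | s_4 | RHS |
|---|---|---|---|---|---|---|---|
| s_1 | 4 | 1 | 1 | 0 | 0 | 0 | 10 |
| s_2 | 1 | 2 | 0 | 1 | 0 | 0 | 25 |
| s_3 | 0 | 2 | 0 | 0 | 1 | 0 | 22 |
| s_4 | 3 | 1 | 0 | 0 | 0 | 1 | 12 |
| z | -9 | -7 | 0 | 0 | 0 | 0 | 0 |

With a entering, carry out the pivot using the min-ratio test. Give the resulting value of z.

Ratio test on column a — row 1: 10/4 = 5/2; row 2: 25/1 = 25; row 3: entry 0 ≤ 0; row 4: 12/3 = 4. Minimum is 5/2 at row 1 (s_1 leaves); pivot element 4.
Pivot on row 1; the z-row RHS becomes 0 − (-9)·(5/2) = 45/2.

45/2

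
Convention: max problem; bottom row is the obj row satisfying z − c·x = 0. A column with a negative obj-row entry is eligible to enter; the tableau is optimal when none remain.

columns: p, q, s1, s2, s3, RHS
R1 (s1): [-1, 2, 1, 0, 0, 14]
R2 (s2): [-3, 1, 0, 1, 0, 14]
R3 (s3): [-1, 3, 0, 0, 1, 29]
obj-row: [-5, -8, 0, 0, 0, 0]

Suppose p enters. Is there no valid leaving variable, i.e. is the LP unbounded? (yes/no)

Every constraint-row entry in column p is ≤ 0, so increasing p is unbounded.

yes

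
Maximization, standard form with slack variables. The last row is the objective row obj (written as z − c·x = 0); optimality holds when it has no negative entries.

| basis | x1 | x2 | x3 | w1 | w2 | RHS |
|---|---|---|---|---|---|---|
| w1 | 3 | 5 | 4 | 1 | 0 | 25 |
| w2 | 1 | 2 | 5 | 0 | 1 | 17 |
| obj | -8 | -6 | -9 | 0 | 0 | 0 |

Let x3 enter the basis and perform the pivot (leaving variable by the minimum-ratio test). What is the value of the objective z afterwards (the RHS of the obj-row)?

153/5

Ratio test on column x3 — row 1: 25/4 = 25/4; row 2: 17/5 = 17/5. Minimum is 17/5 at row 2 (w2 leaves); pivot element 5.
Pivot on row 2; the obj-row RHS becomes 0 − (-9)·(17/5) = 153/5.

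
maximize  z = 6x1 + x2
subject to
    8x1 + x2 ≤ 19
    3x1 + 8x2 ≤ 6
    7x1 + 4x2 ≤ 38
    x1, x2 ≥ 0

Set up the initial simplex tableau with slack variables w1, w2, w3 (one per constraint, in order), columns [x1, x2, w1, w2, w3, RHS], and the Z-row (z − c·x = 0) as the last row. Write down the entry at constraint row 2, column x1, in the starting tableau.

Constraint 2 has coefficient 3 on x1.

3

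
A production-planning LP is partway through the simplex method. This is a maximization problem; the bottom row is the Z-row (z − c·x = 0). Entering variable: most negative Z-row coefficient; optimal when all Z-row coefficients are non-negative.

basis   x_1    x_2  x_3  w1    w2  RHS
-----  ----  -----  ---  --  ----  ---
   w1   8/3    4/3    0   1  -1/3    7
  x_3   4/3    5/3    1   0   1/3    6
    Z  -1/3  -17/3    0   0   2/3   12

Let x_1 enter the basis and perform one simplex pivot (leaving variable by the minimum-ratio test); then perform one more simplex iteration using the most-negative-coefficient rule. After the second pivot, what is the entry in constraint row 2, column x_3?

Ratio test on column x_1 — row 1: 7/(8/3) = 21/8; row 2: 6/(4/3) = 9/2. Minimum is 21/8 at row 1 (w1 leaves); pivot element 8/3.
Divide row 1 by 8/3; eliminate column x_1 from the other rows.
Second iteration: most negative Z-row entry is -11/2 in column x_2, so x_2 enters.
Ratio test on column x_2 — row 1: (21/8)/(1/2) = 21/4; row 2: (5/2)/1 = 5/2. Minimum is 5/2 at row 2 (x_3 leaves); pivot element 1.
Divide row 2 by 1; eliminate column x_2 from the other rows.
After both pivots, the entry at constraint row 2, column x_3 is 1.

1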